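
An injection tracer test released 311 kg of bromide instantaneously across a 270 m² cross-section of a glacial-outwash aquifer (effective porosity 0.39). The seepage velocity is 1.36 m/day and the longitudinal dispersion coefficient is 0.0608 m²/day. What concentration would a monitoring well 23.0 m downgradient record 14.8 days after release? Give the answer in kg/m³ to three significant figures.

0.0888 kg/m³

For an instantaneous plane source, C(x,t) = M/(n_e·A·√(4πDt)) · exp(−(x−vt)²/(4Dt)), with n_e·A the pore (flow) area.
Plume center vt = 1.36 × 14.8 = 20.128 m, so the well at 23.0 m is 2.872 m downgradient of the peak.
√(4πDt) = 3.363 m, giving peak height M/(n_e·A·√(4πDt)) = 311/(0.39 × 270 × 3.363) = 0.8782 kg/m³.
(x−vt)²/(4Dt) = (2.872)²/(4 × 0.0608 × 14.8) = 2.292; exp(−2.292) = 0.1011.
C = 0.8782 × 0.1011 = 0.0888 kg/m³.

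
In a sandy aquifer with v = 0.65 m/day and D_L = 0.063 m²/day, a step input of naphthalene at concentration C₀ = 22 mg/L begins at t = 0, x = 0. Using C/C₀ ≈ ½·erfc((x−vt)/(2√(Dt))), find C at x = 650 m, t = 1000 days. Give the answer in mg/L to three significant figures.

11.0 mg/L

For a continuous step input, C/C₀ ≈ ½·erfc((x−vt)/(2√(Dt))).
vt = 0.65 × 1000 = 650 m and 2√(Dt) = 2√(0.063 × 1000) = 15.87 m.
Argument (x−vt)/(2√(Dt)) = (650 − 650)/15.87 = 0; ½·erfc(0) = 0.5000.
C = 22 × 0.5000 = 11.0 mg/L.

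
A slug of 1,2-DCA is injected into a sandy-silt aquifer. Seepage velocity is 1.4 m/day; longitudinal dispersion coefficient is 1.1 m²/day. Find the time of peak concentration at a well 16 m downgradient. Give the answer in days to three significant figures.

10.9 days

For the 1D instantaneous-source solution, setting ∂C/∂t = 0 at fixed x gives v²t² + 2Dt − x² = 0, so t = (√(D² + v²x²) − D)/v².
√(D² + v²x²) = √(1.1² + 1.4² × 16²) = 22.43; v² = 1.96.
t = (22.43 − 1.1)/1.96 = 10.9 days (vs. the pure-advection estimate x/v = 11.4 d).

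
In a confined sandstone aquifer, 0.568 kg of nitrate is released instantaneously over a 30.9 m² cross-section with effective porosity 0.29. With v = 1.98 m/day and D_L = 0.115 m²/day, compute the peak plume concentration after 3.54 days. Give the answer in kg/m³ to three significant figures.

The peak of an instantaneous 1D plume sits at x = vt; there the Gaussian factor is 1 and C_max = M/(n_e·A·√(4πDt)), where n_e·A is the pore area the mass is dissolved in.
√(4πDt) = √(4π × 0.115 × 3.54) = 2.262 m, so C_max = 0.568/(0.29 × 30.9 × 2.262) = 0.0280 kg/m³.

0.0280 kg/m³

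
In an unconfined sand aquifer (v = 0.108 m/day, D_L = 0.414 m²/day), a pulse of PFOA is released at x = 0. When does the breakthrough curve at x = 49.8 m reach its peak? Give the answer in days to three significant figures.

For the 1D instantaneous-source solution, setting ∂C/∂t = 0 at fixed x gives v²t² + 2Dt − x² = 0, so t = (√(D² + v²x²) − D)/v².
√(D² + v²x²) = √(0.414² + 0.108² × 49.8²) = 5.394; v² = 0.011664.
t = (5.394 − 0.414)/0.011664 = 427 days (vs. the pure-advection estimate x/v = 461 d).

427 days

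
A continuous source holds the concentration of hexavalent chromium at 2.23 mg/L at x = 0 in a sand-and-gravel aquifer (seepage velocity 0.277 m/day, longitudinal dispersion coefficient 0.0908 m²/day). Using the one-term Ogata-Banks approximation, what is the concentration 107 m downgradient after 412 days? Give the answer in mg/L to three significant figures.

1.77 mg/L

For a continuous step input, C/C₀ ≈ ½·erfc((x−vt)/(2√(Dt))).
vt = 0.277 × 412 = 114.124 m and 2√(Dt) = 2√(0.0908 × 412) = 12.23 m.
Argument (x−vt)/(2√(Dt)) = (107 − 114.124)/12.23 = -0.5825; ½·erfc(-0.5825) = 0.7950.
C = 2.23 × 0.7950 = 1.77 mg/L.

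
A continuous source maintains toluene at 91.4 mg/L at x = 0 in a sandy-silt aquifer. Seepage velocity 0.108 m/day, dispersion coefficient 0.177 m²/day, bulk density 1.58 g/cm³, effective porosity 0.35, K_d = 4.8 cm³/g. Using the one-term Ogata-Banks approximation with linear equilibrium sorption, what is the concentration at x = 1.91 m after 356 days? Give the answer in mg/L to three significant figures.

Retardation factor R = 1 + ρ_b·K_d/n = 1 + 1.58 × 4.8/0.35 = 22.67.
Sorption retards both mechanisms: v_R = v/R = 0.004764 m/day, D_R = D/R = 0.007808 m²/day.
v_R·t = 0.004764 × 356 = 1.695984 m; 2√(D_R t) = 3.334 m; argument = (1.91 − 1.695984)/3.334 = 0.06419.
C = C₀ × ½·erfc(0.06419) = 91.4 × 0.4638 = 42.4 mg/L.

42.4 mg/L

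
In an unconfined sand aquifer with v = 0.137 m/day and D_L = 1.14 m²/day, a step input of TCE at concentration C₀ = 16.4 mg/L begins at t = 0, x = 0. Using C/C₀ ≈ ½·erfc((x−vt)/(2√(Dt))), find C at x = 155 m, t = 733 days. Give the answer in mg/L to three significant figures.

For a continuous step input, C/C₀ ≈ ½·erfc((x−vt)/(2√(Dt))).
vt = 0.137 × 733 = 100.421 m and 2√(Dt) = 2√(1.14 × 733) = 57.81 m.
Argument (x−vt)/(2√(Dt)) = (155 − 100.421)/57.81 = 0.9441; ½·erfc(0.9441) = 0.09091.
C = 16.4 × 0.09091 = 1.49 mg/L.

1.49 mg/L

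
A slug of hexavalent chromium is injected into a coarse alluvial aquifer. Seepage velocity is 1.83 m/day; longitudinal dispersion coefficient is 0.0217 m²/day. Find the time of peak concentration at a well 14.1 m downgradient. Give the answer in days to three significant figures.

For the 1D instantaneous-source solution, setting ∂C/∂t = 0 at fixed x gives v²t² + 2Dt − x² = 0, so t = (√(D² + v²x²) − D)/v².
√(D² + v²x²) = √(0.0217² + 1.83² × 14.1²) = 25.80; v² = 3.3489.
t = (25.80 − 0.0217)/3.3489 = 7.70 days (vs. the pure-advection estimate x/v = 7.70 d).

7.70 days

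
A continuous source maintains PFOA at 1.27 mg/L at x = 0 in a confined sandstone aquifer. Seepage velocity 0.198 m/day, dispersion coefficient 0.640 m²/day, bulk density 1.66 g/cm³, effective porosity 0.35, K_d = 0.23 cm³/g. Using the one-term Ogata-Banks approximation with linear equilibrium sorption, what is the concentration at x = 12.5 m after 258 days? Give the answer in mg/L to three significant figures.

Retardation factor R = 1 + ρ_b·K_d/n = 1 + 1.66 × 0.23/0.35 = 2.091.
Sorption retards both mechanisms: v_R = v/R = 0.09469 m/day, D_R = D/R = 0.3061 m²/day.
v_R·t = 0.09469 × 258 = 24.43002 m; 2√(D_R t) = 17.77 m; argument = (12.5 − 24.43002)/17.77 = -0.6714.
C = C₀ × ½·erfc(-0.6714) = 1.27 × 0.8288 = 1.05 mg/L.

1.05 mg/L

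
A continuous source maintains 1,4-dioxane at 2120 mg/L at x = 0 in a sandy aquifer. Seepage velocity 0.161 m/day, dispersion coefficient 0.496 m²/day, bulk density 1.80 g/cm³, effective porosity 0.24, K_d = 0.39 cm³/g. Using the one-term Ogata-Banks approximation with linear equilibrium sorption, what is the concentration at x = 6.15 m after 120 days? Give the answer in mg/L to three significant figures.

873 mg/L

Retardation factor R = 1 + ρ_b·K_d/n = 1 + 1.80 × 0.39/0.24 = 3.925.
Sorption retards both mechanisms: v_R = v/R = 0.04102 m/day, D_R = D/R = 0.1264 m²/day.
v_R·t = 0.04102 × 120 = 4.9224 m; 2√(D_R t) = 7.789 m; argument = (6.15 − 4.9224)/7.789 = 0.1576.
C = C₀ × ½·erfc(0.1576) = 2120 × 0.4118 = 873 mg/L.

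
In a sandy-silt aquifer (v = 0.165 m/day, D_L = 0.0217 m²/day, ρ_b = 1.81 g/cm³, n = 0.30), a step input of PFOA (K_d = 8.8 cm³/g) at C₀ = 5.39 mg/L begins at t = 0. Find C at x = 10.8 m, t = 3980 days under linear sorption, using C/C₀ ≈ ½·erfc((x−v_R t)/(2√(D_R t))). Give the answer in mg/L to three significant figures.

4.17 mg/L

Retardation factor R = 1 + ρ_b·K_d/n = 1 + 1.81 × 8.8/0.30 = 54.09.
Sorption retards both mechanisms: v_R = v/R = 0.003050 m/day, D_R = D/R = 0.0004012 m²/day.
v_R·t = 0.003050 × 3980 = 12.139 m; 2√(D_R t) = 2.527 m; argument = (10.8 − 12.139)/2.527 = -0.5299.
C = C₀ × ½·erfc(-0.5299) = 5.39 × 0.7732 = 4.17 mg/L.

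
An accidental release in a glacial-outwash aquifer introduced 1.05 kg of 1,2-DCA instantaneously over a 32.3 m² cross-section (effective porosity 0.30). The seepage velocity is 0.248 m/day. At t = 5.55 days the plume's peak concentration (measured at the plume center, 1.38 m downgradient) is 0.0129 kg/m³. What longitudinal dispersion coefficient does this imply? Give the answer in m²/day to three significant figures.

1.01 m²/day

At the plume center C_max = M/(n_e·A·√(4πDt)), so D = M²/(4πt·(n_e·A·C_max)²).
n_e·A·C_max = 0.30 × 32.3 × 0.0129 = 0.1250 kg/m.
D = 1.05²/(4π × 5.55 × 0.1250²) = 1.01 m²/day.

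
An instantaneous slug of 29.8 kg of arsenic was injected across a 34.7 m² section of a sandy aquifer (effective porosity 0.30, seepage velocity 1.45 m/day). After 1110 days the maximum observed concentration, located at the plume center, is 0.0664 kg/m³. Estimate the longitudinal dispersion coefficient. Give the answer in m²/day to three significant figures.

0.133 m²/day

At the plume center C_max = M/(n_e·A·√(4πDt)), so D = M²/(4πt·(n_e·A·C_max)²).
n_e·A·C_max = 0.30 × 34.7 × 0.0664 = 0.6912 kg/m.
D = 29.8²/(4π × 1110 × 0.6912²) = 0.133 m²/day.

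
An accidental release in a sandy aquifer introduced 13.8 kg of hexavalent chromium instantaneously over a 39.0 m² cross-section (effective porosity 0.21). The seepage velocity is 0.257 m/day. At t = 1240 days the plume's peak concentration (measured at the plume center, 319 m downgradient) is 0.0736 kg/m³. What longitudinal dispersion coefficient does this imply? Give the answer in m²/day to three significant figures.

At the plume center C_max = M/(n_e·A·√(4πDt)), so D = M²/(4πt·(n_e·A·C_max)²).
n_e·A·C_max = 0.21 × 39.0 × 0.0736 = 0.6028 kg/m.
D = 13.8²/(4π × 1240 × 0.6028²) = 0.0336 m²/day.

0.0336 m²/day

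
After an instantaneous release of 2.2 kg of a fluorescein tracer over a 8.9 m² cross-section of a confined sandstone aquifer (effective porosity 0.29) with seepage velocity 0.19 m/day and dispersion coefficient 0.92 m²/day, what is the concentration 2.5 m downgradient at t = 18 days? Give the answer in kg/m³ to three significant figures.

0.0583 kg/m³

For an instantaneous plane source, C(x,t) = M/(n_e·A·√(4πDt)) · exp(−(x−vt)²/(4Dt)), with n_e·A the pore (flow) area.
Plume center vt = 0.19 × 18 = 3.42 m, so the well at 2.5 m is 0.92 m upgradient of the peak.
√(4πDt) = 14.43 m, giving peak height M/(n_e·A·√(4πDt)) = 2.2/(0.29 × 8.9 × 14.43) = 0.05907 kg/m³.
(x−vt)²/(4Dt) = (-0.92)²/(4 × 0.92 × 18) = 0.01278; exp(−0.01278) = 0.9873.
C = 0.05907 × 0.9873 = 0.0583 kg/m³.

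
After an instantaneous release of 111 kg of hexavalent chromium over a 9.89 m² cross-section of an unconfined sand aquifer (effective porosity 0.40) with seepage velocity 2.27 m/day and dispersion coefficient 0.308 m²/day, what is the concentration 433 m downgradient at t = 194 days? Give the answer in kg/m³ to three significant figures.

For an instantaneous plane source, C(x,t) = M/(n_e·A·√(4πDt)) · exp(−(x−vt)²/(4Dt)), with n_e·A the pore (flow) area.
Plume center vt = 2.27 × 194 = 440.38 m, so the well at 433 m is 7.38 m upgradient of the peak.
√(4πDt) = 27.40 m, giving peak height M/(n_e·A·√(4πDt)) = 111/(0.40 × 9.89 × 27.40) = 1.024 kg/m³.
(x−vt)²/(4Dt) = (-7.38)²/(4 × 0.308 × 194) = 0.2279; exp(−0.2279) = 0.7962.
C = 1.024 × 0.7962 = 0.815 kg/m³.

0.815 kg/m³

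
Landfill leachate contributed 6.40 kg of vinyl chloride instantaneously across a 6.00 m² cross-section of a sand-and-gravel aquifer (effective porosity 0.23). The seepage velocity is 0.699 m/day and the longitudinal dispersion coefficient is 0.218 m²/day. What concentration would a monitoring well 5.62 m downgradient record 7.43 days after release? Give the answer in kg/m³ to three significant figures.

1.00 kg/m³

For an instantaneous plane source, C(x,t) = M/(n_e·A·√(4πDt)) · exp(−(x−vt)²/(4Dt)), with n_e·A the pore (flow) area.
Plume center vt = 0.699 × 7.43 = 5.19357 m, so the well at 5.62 m is 0.42643 m downgradient of the peak.
√(4πDt) = 4.512 m, giving peak height M/(n_e·A·√(4πDt)) = 6.40/(0.23 × 6.00 × 4.512) = 1.028 kg/m³.
(x−vt)²/(4Dt) = (0.42643)²/(4 × 0.218 × 7.43) = 0.02807; exp(−0.02807) = 0.9723.
C = 1.028 × 0.9723 = 1.00 kg/m³.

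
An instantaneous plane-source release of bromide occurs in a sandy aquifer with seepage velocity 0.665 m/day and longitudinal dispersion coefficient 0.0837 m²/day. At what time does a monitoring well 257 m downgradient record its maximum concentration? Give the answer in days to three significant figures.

For the 1D instantaneous-source solution, setting ∂C/∂t = 0 at fixed x gives v²t² + 2Dt − x² = 0, so t = (√(D² + v²x²) − D)/v².
√(D² + v²x²) = √(0.0837² + 0.665² × 257²) = 170.9; v² = 0.442225.
t = (170.9 − 0.0837)/0.442225 = 386 days (vs. the pure-advection estimate x/v = 386 d).

386 days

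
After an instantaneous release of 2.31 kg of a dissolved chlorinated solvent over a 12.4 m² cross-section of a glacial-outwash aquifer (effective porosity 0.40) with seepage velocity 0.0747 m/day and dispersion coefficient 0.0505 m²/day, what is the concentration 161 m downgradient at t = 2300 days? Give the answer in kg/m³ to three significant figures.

For an instantaneous plane source, C(x,t) = M/(n_e·A·√(4πDt)) · exp(−(x−vt)²/(4Dt)), with n_e·A the pore (flow) area.
Plume center vt = 0.0747 × 2300 = 171.81 m, so the well at 161 m is 10.81 m upgradient of the peak.
√(4πDt) = 38.20 m, giving peak height M/(n_e·A·√(4πDt)) = 2.31/(0.40 × 12.4 × 38.20) = 0.01219 kg/m³.
(x−vt)²/(4Dt) = (-10.81)²/(4 × 0.0505 × 2300) = 0.2515; exp(−0.2515) = 0.7776.
C = 0.01219 × 0.7776 = 0.00948 kg/m³.

0.00948 kg/m³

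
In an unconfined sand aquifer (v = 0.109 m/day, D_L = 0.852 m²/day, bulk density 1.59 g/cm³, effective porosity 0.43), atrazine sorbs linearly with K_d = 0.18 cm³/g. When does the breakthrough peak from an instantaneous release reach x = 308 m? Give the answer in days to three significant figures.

4590 days

Retardation factor R = 1 + ρ_b·K_d/n = 1 + 1.59 × 0.18/0.43 = 1.666.
Sorption retards both mechanisms: v_R = v/R = 0.06543 m/day, D_R = D/R = 0.5114 m²/day.
Peak time from v_R²t² + 2D_R t − x² = 0: t = (√(D_R² + v_R²x²) − D_R)/v_R².
√(D_R² + v_R²x²) = √(0.5114² + 0.06543² × 308²) = 20.16; v_R² = 0.004281.
t = (20.16 − 0.5114)/0.004281 = 4590 days.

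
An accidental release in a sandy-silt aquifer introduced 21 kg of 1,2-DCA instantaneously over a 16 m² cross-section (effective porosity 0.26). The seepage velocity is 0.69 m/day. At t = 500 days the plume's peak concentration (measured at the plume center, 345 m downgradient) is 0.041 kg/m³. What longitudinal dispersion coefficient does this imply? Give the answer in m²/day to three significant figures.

2.41 m²/day

At the plume center C_max = M/(n_e·A·√(4πDt)), so D = M²/(4πt·(n_e·A·C_max)²).
n_e·A·C_max = 0.26 × 16 × 0.041 = 0.1706 kg/m.
D = 21²/(4π × 500 × 0.1706²) = 2.41 m²/day.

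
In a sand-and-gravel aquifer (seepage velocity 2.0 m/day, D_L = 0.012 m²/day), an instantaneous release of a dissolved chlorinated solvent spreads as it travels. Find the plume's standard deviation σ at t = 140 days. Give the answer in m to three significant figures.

1.83 m

Dispersive spreading gives a Gaussian with σ² = 2Dt; advection only shifts the center.
σ = √(2 × 0.012 × 140) = 1.83 m.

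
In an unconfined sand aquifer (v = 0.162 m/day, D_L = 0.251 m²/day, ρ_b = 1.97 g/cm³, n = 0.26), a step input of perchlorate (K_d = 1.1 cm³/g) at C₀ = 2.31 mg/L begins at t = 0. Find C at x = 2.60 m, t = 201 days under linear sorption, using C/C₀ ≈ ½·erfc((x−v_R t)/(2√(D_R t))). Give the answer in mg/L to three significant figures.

Retardation factor R = 1 + ρ_b·K_d/n = 1 + 1.97 × 1.1/0.26 = 9.335.
Sorption retards both mechanisms: v_R = v/R = 0.01735 m/day, D_R = D/R = 0.02689 m²/day.
v_R·t = 0.01735 × 201 = 3.48735 m; 2√(D_R t) = 4.650 m; argument = (2.60 − 3.48735)/4.650 = -0.1908.
C = C₀ × ½·erfc(-0.1908) = 2.31 × 0.6064 = 1.40 mg/L.

1.40 mg/L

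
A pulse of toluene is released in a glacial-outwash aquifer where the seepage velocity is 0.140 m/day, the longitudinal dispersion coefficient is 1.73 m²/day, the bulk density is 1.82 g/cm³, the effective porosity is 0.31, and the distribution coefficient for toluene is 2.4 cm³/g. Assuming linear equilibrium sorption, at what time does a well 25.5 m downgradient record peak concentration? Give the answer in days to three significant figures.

Retardation factor R = 1 + ρ_b·K_d/n = 1 + 1.82 × 2.4/0.31 = 15.09.
Sorption retards both mechanisms: v_R = v/R = 0.009278 m/day, D_R = D/R = 0.1146 m²/day.
Peak time from v_R²t² + 2D_R t − x² = 0: t = (√(D_R² + v_R²x²) − D_R)/v_R².
√(D_R² + v_R²x²) = √(0.1146² + 0.009278² × 25.5²) = 0.2629; v_R² = 8.608e-05.
t = (0.2629 − 0.1146)/8.608e-05 = 1720 days.

1720 days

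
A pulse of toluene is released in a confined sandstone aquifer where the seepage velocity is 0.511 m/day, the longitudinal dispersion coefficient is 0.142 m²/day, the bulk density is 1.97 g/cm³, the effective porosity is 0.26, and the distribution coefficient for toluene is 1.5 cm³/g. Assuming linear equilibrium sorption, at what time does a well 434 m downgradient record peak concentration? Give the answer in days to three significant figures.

Retardation factor R = 1 + ρ_b·K_d/n = 1 + 1.97 × 1.5/0.26 = 12.37.
Sorption retards both mechanisms: v_R = v/R = 0.04131 m/day, D_R = D/R = 0.01148 m²/day.
Peak time from v_R²t² + 2D_R t − x² = 0: t = (√(D_R² + v_R²x²) − D_R)/v_R².
√(D_R² + v_R²x²) = √(0.01148² + 0.04131² × 434²) = 17.93; v_R² = 0.001707.
t = (17.93 − 0.01148)/0.001707 = 10500 days.

10500 days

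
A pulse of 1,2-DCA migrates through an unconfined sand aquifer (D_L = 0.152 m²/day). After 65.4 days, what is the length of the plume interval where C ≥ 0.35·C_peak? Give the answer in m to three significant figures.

The plume is Gaussian with σ = √(2Dt) = √(2 × 0.152 × 65.4) = 4.459 m.
C/C_peak = exp(−Δx²/(2σ²)) = 0.35 ⇒ Δx = σ·√(−2 ln 0.35) = 4.459 × 1.449 = 6.461 m.
Width = 2Δx = 12.9 m.

12.9 m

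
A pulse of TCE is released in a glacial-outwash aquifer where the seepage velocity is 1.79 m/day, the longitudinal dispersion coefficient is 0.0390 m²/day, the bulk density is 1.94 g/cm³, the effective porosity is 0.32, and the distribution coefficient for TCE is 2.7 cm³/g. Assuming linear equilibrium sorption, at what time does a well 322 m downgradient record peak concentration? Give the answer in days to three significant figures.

3120 days

Retardation factor R = 1 + ρ_b·K_d/n = 1 + 1.94 × 2.7/0.32 = 17.37.
Sorption retards both mechanisms: v_R = v/R = 0.1031 m/day, D_R = D/R = 0.002245 m²/day.
Peak time from v_R²t² + 2D_R t − x² = 0: t = (√(D_R² + v_R²x²) − D_R)/v_R².
√(D_R² + v_R²x²) = √(0.002245² + 0.1031² × 322²) = 33.20; v_R² = 0.01063.
t = (33.20 − 0.002245)/0.01063 = 3120 days.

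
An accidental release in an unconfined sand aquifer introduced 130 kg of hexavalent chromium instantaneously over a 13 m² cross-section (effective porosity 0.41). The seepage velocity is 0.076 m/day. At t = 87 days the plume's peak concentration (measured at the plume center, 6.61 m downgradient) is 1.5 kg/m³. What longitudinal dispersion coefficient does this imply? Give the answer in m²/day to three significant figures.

At the plume center C_max = M/(n_e·A·√(4πDt)), so D = M²/(4πt·(n_e·A·C_max)²).
n_e·A·C_max = 0.41 × 13 × 1.5 = 7.995 kg/m.
D = 130²/(4π × 87 × 7.995²) = 0.242 m²/day.

0.242 m²/day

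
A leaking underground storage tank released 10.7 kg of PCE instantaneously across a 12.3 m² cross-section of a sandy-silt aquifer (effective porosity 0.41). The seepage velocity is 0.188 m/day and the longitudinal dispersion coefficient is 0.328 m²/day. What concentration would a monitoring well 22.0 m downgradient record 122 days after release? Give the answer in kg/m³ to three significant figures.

0.0941 kg/m³

For an instantaneous plane source, C(x,t) = M/(n_e·A·√(4πDt)) · exp(−(x−vt)²/(4Dt)), with n_e·A the pore (flow) area.
Plume center vt = 0.188 × 122 = 22.936 m, so the well at 22.0 m is 0.936 m upgradient of the peak.
√(4πDt) = 22.42 m, giving peak height M/(n_e·A·√(4πDt)) = 10.7/(0.41 × 12.3 × 22.42) = 0.09464 kg/m³.
(x−vt)²/(4Dt) = (-0.936)²/(4 × 0.328 × 122) = 0.005473; exp(−0.005473) = 0.9945.
C = 0.09464 × 0.9945 = 0.0941 kg/m³.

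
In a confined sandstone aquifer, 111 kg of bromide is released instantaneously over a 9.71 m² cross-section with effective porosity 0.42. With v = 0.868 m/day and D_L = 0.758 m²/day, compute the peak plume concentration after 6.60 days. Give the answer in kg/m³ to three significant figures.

The peak of an instantaneous 1D plume sits at x = vt; there the Gaussian factor is 1 and C_max = M/(n_e·A·√(4πDt)), where n_e·A is the pore area the mass is dissolved in.
√(4πDt) = √(4π × 0.758 × 6.60) = 7.929 m, so C_max = 111/(0.42 × 9.71 × 7.929) = 3.43 kg/m³.

3.43 kg/m³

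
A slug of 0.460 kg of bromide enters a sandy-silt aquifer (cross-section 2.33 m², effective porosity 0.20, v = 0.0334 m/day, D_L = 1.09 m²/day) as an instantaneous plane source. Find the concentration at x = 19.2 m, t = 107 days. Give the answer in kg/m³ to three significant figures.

0.0153 kg/m³

For an instantaneous plane source, C(x,t) = M/(n_e·A·√(4πDt)) · exp(−(x−vt)²/(4Dt)), with n_e·A the pore (flow) area.
Plume center vt = 0.0334 × 107 = 3.5738 m, so the well at 19.2 m is 15.6262 m downgradient of the peak.
√(4πDt) = 38.28 m, giving peak height M/(n_e·A·√(4πDt)) = 0.460/(0.20 × 2.33 × 38.28) = 0.02579 kg/m³.
(x−vt)²/(4Dt) = (15.6262)²/(4 × 1.09 × 107) = 0.5234; exp(−0.5234) = 0.5925.
C = 0.02579 × 0.5925 = 0.0153 kg/m³.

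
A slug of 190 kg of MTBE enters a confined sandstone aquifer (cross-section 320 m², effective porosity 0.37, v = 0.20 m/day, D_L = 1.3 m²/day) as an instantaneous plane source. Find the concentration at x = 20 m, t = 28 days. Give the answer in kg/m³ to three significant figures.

For an instantaneous plane source, C(x,t) = M/(n_e·A·√(4πDt)) · exp(−(x−vt)²/(4Dt)), with n_e·A the pore (flow) area.
Plume center vt = 0.20 × 28 = 5.6 m, so the well at 20 m is 14.4 m downgradient of the peak.
√(4πDt) = 21.39 m, giving peak height M/(n_e·A·√(4πDt)) = 190/(0.37 × 320 × 21.39) = 0.07502 kg/m³.
(x−vt)²/(4Dt) = (14.4)²/(4 × 1.3 × 28) = 1.424; exp(−1.424) = 0.2407.
C = 0.07502 × 0.2407 = 0.0181 kg/m³.

0.0181 kg/m³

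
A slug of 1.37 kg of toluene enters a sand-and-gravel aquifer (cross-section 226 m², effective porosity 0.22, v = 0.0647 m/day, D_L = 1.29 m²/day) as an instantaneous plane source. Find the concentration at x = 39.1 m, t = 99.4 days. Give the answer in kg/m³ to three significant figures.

8.57e-05 kg/m³

For an instantaneous plane source, C(x,t) = M/(n_e·A·√(4πDt)) · exp(−(x−vt)²/(4Dt)), with n_e·A the pore (flow) area.
Plume center vt = 0.0647 × 99.4 = 6.43118 m, so the well at 39.1 m is 32.66882 m downgradient of the peak.
√(4πDt) = 40.14 m, giving peak height M/(n_e·A·√(4πDt)) = 1.37/(0.22 × 226 × 40.14) = 0.0006865 kg/m³.
(x−vt)²/(4Dt) = (32.66882)²/(4 × 1.29 × 99.4) = 2.081; exp(−2.081) = 0.1248.
C = 0.0006865 × 0.1248 = 8.57e-05 kg/m³.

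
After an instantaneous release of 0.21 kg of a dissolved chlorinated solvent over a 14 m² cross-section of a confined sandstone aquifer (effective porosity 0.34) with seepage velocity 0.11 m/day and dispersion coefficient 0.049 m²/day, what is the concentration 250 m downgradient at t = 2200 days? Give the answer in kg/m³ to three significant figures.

0.00103 kg/m³

For an instantaneous plane source, C(x,t) = M/(n_e·A·√(4πDt)) · exp(−(x−vt)²/(4Dt)), with n_e·A the pore (flow) area.
Plume center vt = 0.11 × 2200 = 242 m, so the well at 250 m is 8 m downgradient of the peak.
√(4πDt) = 36.81 m, giving peak height M/(n_e·A·√(4πDt)) = 0.21/(0.34 × 14 × 36.81) = 0.001199 kg/m³.
(x−vt)²/(4Dt) = (8)²/(4 × 0.049 × 2200) = 0.1484; exp(−0.1484) = 0.8621.
C = 0.001199 × 0.8621 = 0.00103 kg/m³.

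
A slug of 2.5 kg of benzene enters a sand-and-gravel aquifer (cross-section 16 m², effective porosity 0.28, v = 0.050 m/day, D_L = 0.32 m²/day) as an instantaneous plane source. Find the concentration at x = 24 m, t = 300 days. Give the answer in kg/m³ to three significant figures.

0.0130 kg/m³

For an instantaneous plane source, C(x,t) = M/(n_e·A·√(4πDt)) · exp(−(x−vt)²/(4Dt)), with n_e·A the pore (flow) area.
Plume center vt = 0.050 × 300 = 15 m, so the well at 24 m is 9 m downgradient of the peak.
√(4πDt) = 34.73 m, giving peak height M/(n_e·A·√(4πDt)) = 2.5/(0.28 × 16 × 34.73) = 0.01607 kg/m³.
(x−vt)²/(4Dt) = (9)²/(4 × 0.32 × 300) = 0.2109; exp(−0.2109) = 0.8099.
C = 0.01607 × 0.8099 = 0.0130 kg/m³.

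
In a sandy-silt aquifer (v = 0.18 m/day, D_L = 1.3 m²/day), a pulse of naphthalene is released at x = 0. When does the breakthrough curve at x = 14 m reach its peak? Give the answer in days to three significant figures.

For the 1D instantaneous-source solution, setting ∂C/∂t = 0 at fixed x gives v²t² + 2Dt − x² = 0, so t = (√(D² + v²x²) − D)/v².
√(D² + v²x²) = √(1.3² + 0.18² × 14²) = 2.836; v² = 0.0324.
t = (2.836 − 1.3)/0.0324 = 47.4 days (vs. the pure-advection estimate x/v = 77.8 d).

47.4 days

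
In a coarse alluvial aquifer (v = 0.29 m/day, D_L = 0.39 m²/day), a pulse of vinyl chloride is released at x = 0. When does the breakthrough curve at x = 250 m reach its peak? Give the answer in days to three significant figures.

For the 1D instantaneous-source solution, setting ∂C/∂t = 0 at fixed x gives v²t² + 2Dt − x² = 0, so t = (√(D² + v²x²) − D)/v².
√(D² + v²x²) = √(0.39² + 0.29² × 250²) = 72.50; v² = 0.0841.
t = (72.50 − 0.39)/0.0841 = 857 days (vs. the pure-advection estimate x/v = 862 d).

857 days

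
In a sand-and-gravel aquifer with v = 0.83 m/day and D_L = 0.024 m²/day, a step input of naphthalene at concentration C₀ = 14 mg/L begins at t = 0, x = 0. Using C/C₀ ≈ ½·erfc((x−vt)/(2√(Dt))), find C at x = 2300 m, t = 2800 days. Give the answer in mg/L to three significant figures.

For a continuous step input, C/C₀ ≈ ½·erfc((x−vt)/(2√(Dt))).
vt = 0.83 × 2800 = 2324 m and 2√(Dt) = 2√(0.024 × 2800) = 16.40 m.
Argument (x−vt)/(2√(Dt)) = (2300 − 2324)/16.40 = -1.463; ½·erfc(-1.463) = 0.9807.
C = 14 × 0.9807 = 13.7 mg/L.

13.7 mg/L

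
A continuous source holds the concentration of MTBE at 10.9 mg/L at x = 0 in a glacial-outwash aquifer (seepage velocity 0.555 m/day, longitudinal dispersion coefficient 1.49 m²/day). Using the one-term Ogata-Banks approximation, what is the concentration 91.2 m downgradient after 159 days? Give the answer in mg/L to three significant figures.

For a continuous step input, C/C₀ ≈ ½·erfc((x−vt)/(2√(Dt))).
vt = 0.555 × 159 = 88.245 m and 2√(Dt) = 2√(1.49 × 159) = 30.78 m.
Argument (x−vt)/(2√(Dt)) = (91.2 − 88.245)/30.78 = 0.09600; ½·erfc(0.09600) = 0.4460.
C = 10.9 × 0.4460 = 4.86 mg/L.

4.86 mg/L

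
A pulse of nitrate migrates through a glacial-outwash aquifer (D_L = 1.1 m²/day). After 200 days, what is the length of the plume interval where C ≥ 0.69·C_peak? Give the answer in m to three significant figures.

36.1 m

The plume is Gaussian with σ = √(2Dt) = √(2 × 1.1 × 200) = 20.98 m.
C/C_peak = exp(−Δx²/(2σ²)) = 0.69 ⇒ Δx = σ·√(−2 ln 0.69) = 20.98 × 0.8615 = 18.07 m.
Width = 2Δx = 36.1 m.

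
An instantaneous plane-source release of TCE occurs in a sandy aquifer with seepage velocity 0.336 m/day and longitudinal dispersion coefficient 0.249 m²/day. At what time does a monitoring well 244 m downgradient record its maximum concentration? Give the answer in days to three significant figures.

724 days

For the 1D instantaneous-source solution, setting ∂C/∂t = 0 at fixed x gives v²t² + 2Dt − x² = 0, so t = (√(D² + v²x²) − D)/v².
√(D² + v²x²) = √(0.249² + 0.336² × 244²) = 81.98; v² = 0.112896.
t = (81.98 − 0.249)/0.112896 = 724 days (vs. the pure-advection estimate x/v = 726 d).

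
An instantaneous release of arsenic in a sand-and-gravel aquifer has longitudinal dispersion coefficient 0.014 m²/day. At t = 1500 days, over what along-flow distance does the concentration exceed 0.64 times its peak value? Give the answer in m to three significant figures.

The plume is Gaussian with σ = √(2Dt) = √(2 × 0.014 × 1500) = 6.481 m.
C/C_peak = exp(−Δx²/(2σ²)) = 0.64 ⇒ Δx = σ·√(−2 ln 0.64) = 6.481 × 0.9448 = 6.123 m.
Width = 2Δx = 12.2 m.

12.2 m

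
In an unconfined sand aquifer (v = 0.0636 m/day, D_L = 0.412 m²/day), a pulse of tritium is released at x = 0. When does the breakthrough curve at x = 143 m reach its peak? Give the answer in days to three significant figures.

For the 1D instantaneous-source solution, setting ∂C/∂t = 0 at fixed x gives v²t² + 2Dt − x² = 0, so t = (√(D² + v²x²) − D)/v².
√(D² + v²x²) = √(0.412² + 0.0636² × 143²) = 9.104; v² = 0.00404496.
t = (9.104 − 0.412)/0.00404496 = 2150 days (vs. the pure-advection estimate x/v = 2250 d).

2150 days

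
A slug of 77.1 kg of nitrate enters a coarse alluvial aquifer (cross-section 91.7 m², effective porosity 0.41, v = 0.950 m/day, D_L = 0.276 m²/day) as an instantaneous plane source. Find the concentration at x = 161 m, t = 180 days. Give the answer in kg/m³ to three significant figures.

0.0496 kg/m³

For an instantaneous plane source, C(x,t) = M/(n_e·A·√(4πDt)) · exp(−(x−vt)²/(4Dt)), with n_e·A the pore (flow) area.
Plume center vt = 0.950 × 180 = 171 m, so the well at 161 m is 10 m upgradient of the peak.
√(4πDt) = 24.99 m, giving peak height M/(n_e·A·√(4πDt)) = 77.1/(0.41 × 91.7 × 24.99) = 0.08206 kg/m³.
(x−vt)²/(4Dt) = (-10)²/(4 × 0.276 × 180) = 0.5032; exp(−0.5032) = 0.6046.
C = 0.08206 × 0.6046 = 0.0496 kg/m³.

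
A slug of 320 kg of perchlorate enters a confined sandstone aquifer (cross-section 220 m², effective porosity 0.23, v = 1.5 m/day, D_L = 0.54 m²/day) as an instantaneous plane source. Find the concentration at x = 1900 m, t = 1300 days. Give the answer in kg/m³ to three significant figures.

0.0276 kg/m³

For an instantaneous plane source, C(x,t) = M/(n_e·A·√(4πDt)) · exp(−(x−vt)²/(4Dt)), with n_e·A the pore (flow) area.
Plume center vt = 1.5 × 1300 = 1950 m, so the well at 1900 m is 50 m upgradient of the peak.
√(4πDt) = 93.92 m, giving peak height M/(n_e·A·√(4πDt)) = 320/(0.23 × 220 × 93.92) = 0.06734 kg/m³.
(x−vt)²/(4Dt) = (-50)²/(4 × 0.54 × 1300) = 0.8903; exp(−0.8903) = 0.4105.
C = 0.06734 × 0.4105 = 0.0276 kg/m³.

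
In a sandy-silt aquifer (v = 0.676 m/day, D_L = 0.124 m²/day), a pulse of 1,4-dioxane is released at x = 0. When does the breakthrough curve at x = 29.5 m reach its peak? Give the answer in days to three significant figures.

For the 1D instantaneous-source solution, setting ∂C/∂t = 0 at fixed x gives v²t² + 2Dt − x² = 0, so t = (√(D² + v²x²) − D)/v².
√(D² + v²x²) = √(0.124² + 0.676² × 29.5²) = 19.94; v² = 0.456976.
t = (19.94 − 0.124)/0.456976 = 43.4 days (vs. the pure-advection estimate x/v = 43.6 d).

43.4 days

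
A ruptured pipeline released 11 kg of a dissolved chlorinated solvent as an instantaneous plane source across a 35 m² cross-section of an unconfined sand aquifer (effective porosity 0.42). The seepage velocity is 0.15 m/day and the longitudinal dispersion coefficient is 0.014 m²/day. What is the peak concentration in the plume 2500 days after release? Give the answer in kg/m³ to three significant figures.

The peak of an instantaneous 1D plume sits at x = vt; there the Gaussian factor is 1 and C_max = M/(n_e·A·√(4πDt)), where n_e·A is the pore area the mass is dissolved in.
√(4πDt) = √(4π × 0.014 × 2500) = 20.97 m, so C_max = 11/(0.42 × 35 × 20.97) = 0.0357 kg/m³.

0.0357 kg/m³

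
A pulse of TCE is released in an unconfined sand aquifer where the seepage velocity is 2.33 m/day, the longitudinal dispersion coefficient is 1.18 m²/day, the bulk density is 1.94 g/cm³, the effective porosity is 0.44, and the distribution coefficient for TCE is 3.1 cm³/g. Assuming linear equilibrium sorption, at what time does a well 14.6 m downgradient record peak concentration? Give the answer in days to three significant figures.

Retardation factor R = 1 + ρ_b·K_d/n = 1 + 1.94 × 3.1/0.44 = 14.67.
Sorption retards both mechanisms: v_R = v/R = 0.1588 m/day, D_R = D/R = 0.08044 m²/day.
Peak time from v_R²t² + 2D_R t − x² = 0: t = (√(D_R² + v_R²x²) − D_R)/v_R².
√(D_R² + v_R²x²) = √(0.08044² + 0.1588² × 14.6²) = 2.320; v_R² = 0.02522.
t = (2.320 − 0.08044)/0.02522 = 88.8 days.

88.8 days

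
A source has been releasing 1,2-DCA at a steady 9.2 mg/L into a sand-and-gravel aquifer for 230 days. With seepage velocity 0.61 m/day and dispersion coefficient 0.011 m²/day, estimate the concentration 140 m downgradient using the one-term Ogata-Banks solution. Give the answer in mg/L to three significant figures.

For a continuous step input, C/C₀ ≈ ½·erfc((x−vt)/(2√(Dt))).
vt = 0.61 × 230 = 140.3 m and 2√(Dt) = 2√(0.011 × 230) = 3.181 m.
Argument (x−vt)/(2√(Dt)) = (140 − 140.3)/3.181 = -0.09431; ½·erfc(-0.09431) = 0.5531.
C = 9.2 × 0.5531 = 5.09 mg/L.

5.09 mg/L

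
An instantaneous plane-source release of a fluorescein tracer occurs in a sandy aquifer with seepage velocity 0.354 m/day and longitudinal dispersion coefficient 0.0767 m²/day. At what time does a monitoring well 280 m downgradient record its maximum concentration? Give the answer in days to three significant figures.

790 days

For the 1D instantaneous-source solution, setting ∂C/∂t = 0 at fixed x gives v²t² + 2Dt − x² = 0, so t = (√(D² + v²x²) − D)/v².
√(D² + v²x²) = √(0.0767² + 0.354² × 280²) = 99.12; v² = 0.125316.
t = (99.12 − 0.0767)/0.125316 = 790 days (vs. the pure-advection estimate x/v = 791 d).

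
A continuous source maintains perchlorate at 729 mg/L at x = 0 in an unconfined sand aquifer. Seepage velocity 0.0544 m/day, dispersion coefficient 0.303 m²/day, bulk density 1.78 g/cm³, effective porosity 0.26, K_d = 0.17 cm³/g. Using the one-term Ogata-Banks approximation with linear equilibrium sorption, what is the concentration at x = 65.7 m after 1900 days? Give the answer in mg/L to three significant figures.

159 mg/L

Retardation factor R = 1 + ρ_b·K_d/n = 1 + 1.78 × 0.17/0.26 = 2.164.
Sorption retards both mechanisms: v_R = v/R = 0.02514 m/day, D_R = D/R = 0.1400 m²/day.
v_R·t = 0.02514 × 1900 = 47.766 m; 2√(D_R t) = 32.62 m; argument = (65.7 − 47.766)/32.62 = 0.5498.
C = C₀ × ½·erfc(0.5498) = 729 × 0.2184 = 159 mg/L.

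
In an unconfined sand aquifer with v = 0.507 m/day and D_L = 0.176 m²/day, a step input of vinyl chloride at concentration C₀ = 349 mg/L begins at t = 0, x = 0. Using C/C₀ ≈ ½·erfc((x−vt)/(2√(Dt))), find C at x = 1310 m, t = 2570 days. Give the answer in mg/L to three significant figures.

142 mg/L

For a continuous step input, C/C₀ ≈ ½·erfc((x−vt)/(2√(Dt))).
vt = 0.507 × 2570 = 1302.99 m and 2√(Dt) = 2√(0.176 × 2570) = 42.54 m.
Argument (x−vt)/(2√(Dt)) = (1310 − 1302.99)/42.54 = 0.1648; ½·erfc(0.1648) = 0.4079.
C = 349 × 0.4079 = 142 mg/L.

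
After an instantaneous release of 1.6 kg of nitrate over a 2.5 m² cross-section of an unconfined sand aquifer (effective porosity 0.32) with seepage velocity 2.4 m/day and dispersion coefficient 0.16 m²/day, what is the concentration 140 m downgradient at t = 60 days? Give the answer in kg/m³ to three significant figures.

For an instantaneous plane source, C(x,t) = M/(n_e·A·√(4πDt)) · exp(−(x−vt)²/(4Dt)), with n_e·A the pore (flow) area.
Plume center vt = 2.4 × 60 = 144 m, so the well at 140 m is 4 m upgradient of the peak.
√(4πDt) = 10.98 m, giving peak height M/(n_e·A·√(4πDt)) = 1.6/(0.32 × 2.5 × 10.98) = 0.1821 kg/m³.
(x−vt)²/(4Dt) = (-4)²/(4 × 0.16 × 60) = 0.4167; exp(−0.4167) = 0.6592.
C = 0.1821 × 0.6592 = 0.120 kg/m³.

0.120 kg/m³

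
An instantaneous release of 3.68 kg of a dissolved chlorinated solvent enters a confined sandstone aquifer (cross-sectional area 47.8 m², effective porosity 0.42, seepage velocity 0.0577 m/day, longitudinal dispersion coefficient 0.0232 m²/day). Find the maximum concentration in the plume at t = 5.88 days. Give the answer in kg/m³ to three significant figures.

0.140 kg/m³

The peak of an instantaneous 1D plume sits at x = vt; there the Gaussian factor is 1 and C_max = M/(n_e·A·√(4πDt)), where n_e·A is the pore area the mass is dissolved in.
√(4πDt) = √(4π × 0.0232 × 5.88) = 1.309 m, so C_max = 3.68/(0.42 × 47.8 × 1.309) = 0.140 kg/m³.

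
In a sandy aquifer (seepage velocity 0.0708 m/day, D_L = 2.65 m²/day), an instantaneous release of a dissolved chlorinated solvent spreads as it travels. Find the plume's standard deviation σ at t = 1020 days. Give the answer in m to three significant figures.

73.5 m

Dispersive spreading gives a Gaussian with σ² = 2Dt; advection only shifts the center.
σ = √(2 × 2.65 × 1020) = 73.5 m.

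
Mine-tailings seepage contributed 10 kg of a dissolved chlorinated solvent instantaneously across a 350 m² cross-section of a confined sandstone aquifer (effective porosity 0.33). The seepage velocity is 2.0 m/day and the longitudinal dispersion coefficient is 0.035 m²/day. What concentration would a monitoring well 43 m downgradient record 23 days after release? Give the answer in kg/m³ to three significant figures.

For an instantaneous plane source, C(x,t) = M/(n_e·A·√(4πDt)) · exp(−(x−vt)²/(4Dt)), with n_e·A the pore (flow) area.
Plume center vt = 2.0 × 23 = 46 m, so the well at 43 m is 3 m upgradient of the peak.
√(4πDt) = 3.181 m, giving peak height M/(n_e·A·√(4πDt)) = 10/(0.33 × 350 × 3.181) = 0.02722 kg/m³.
(x−vt)²/(4Dt) = (-3)²/(4 × 0.035 × 23) = 2.795; exp(−2.795) = 0.06111.
C = 0.02722 × 0.06111 = 0.00166 kg/m³.

0.00166 kg/m³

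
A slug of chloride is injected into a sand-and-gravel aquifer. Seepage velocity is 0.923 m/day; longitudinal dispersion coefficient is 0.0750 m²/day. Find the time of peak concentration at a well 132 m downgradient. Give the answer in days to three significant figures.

143 days

For the 1D instantaneous-source solution, setting ∂C/∂t = 0 at fixed x gives v²t² + 2Dt − x² = 0, so t = (√(D² + v²x²) − D)/v².
√(D² + v²x²) = √(0.0750² + 0.923² × 132²) = 121.8; v² = 0.851929.
t = (121.8 − 0.0750)/0.851929 = 143 days (vs. the pure-advection estimate x/v = 143 d).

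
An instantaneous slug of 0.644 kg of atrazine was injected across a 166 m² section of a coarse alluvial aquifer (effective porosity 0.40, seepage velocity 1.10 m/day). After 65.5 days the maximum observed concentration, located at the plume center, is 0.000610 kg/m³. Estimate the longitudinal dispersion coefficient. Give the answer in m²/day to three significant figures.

0.307 m²/day

At the plume center C_max = M/(n_e·A·√(4πDt)), so D = M²/(4πt·(n_e·A·C_max)²).
n_e·A·C_max = 0.40 × 166 × 0.000610 = 0.04050 kg/m.
D = 0.644²/(4π × 65.5 × 0.04050²) = 0.307 m²/day.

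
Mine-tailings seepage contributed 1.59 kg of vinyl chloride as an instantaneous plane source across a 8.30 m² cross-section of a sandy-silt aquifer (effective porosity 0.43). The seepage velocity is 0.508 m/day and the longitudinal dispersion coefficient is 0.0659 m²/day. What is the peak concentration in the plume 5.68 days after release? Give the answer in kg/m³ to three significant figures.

0.205 kg/m³

The peak of an instantaneous 1D plume sits at x = vt; there the Gaussian factor is 1 and C_max = M/(n_e·A·√(4πDt)), where n_e·A is the pore area the mass is dissolved in.
√(4πDt) = √(4π × 0.0659 × 5.68) = 2.169 m, so C_max = 1.59/(0.43 × 8.30 × 2.169) = 0.205 kg/m³.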